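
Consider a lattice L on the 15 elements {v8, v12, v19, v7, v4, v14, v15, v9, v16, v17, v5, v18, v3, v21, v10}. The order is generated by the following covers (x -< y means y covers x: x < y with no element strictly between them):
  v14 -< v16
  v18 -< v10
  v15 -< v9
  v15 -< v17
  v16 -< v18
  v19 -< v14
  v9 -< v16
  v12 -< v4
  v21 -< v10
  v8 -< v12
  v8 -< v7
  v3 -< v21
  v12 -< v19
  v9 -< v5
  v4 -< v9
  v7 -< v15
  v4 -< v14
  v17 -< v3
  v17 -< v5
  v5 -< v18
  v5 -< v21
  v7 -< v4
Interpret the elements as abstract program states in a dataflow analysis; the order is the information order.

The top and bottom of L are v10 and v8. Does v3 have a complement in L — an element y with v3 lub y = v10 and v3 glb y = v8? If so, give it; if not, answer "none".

v19

Need y with v3 ∨ y = v10 and v3 ∧ y = v8.
Checking each element gives: v19.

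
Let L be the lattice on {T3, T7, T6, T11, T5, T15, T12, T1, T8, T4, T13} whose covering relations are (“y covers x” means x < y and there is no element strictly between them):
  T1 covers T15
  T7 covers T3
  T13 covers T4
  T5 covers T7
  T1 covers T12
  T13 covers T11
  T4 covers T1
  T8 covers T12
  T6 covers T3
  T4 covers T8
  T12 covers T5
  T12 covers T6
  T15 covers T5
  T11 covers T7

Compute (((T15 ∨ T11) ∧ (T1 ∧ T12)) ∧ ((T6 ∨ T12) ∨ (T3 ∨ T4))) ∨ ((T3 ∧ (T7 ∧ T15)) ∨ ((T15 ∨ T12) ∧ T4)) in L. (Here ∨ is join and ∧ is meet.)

T1

T15 ∨ T11 = T13
T1 ∧ T12 = T12
T13 ∧ T12 = T12
T6 ∨ T12 = T12
T3 ∨ T4 = T4
T12 ∨ T4 = T4
T12 ∧ T4 = T12
T7 ∧ T15 = T7
T3 ∧ T7 = T3
T15 ∨ T12 = T1
T1 ∧ T4 = T1
T3 ∨ T1 = T1
T12 ∨ T1 = T1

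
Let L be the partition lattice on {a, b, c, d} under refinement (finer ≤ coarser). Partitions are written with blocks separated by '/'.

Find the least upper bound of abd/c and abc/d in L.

Common upper bounds of {abd/c, abc/d}: abcd.
The least among these is abcd.

abcd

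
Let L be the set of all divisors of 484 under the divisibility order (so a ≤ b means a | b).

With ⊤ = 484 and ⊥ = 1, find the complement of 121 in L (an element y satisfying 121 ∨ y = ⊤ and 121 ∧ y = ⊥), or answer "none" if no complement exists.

Need y with 121 ∨ y = 484 and 121 ∧ y = 1.
Checking each element gives: 4.

4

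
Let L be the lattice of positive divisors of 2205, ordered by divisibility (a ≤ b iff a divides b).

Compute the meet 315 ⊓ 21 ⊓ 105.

In the divisibility order, the meet is the greatest common divisor: gcd(315, 21, 105) = 21.

21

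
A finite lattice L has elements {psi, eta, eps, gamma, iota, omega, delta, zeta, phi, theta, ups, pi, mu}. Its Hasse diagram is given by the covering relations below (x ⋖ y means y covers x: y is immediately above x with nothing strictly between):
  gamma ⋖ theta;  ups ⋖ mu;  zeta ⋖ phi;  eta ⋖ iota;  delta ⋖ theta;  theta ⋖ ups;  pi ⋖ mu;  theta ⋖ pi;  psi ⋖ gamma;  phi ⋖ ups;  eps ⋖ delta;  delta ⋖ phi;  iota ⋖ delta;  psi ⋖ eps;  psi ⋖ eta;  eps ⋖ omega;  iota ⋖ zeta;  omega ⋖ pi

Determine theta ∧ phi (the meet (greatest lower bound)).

delta

Common lower bounds of {theta, phi}: delta, eps, eta, iota, psi.
The greatest among these is delta.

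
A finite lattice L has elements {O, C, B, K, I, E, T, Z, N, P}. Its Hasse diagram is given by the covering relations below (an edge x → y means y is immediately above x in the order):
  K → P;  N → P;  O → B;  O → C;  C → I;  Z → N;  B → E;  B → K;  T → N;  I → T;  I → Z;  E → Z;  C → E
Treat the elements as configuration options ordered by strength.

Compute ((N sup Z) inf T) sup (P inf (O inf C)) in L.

T

N ∨ Z = N
N ∧ T = T
O ∧ C = O
P ∧ O = O
T ∨ O = T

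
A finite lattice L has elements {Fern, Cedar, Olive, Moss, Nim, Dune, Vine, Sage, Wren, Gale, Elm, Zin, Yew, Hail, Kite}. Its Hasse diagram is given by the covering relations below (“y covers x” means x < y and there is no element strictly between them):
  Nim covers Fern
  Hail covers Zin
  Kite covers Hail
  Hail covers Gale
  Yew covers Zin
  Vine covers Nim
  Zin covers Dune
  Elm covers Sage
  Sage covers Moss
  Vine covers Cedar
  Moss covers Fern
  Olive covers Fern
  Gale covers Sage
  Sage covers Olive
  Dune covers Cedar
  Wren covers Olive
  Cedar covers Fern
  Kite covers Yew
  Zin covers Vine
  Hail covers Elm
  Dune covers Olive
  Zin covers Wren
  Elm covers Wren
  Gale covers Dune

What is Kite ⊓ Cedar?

Common lower bounds of {Kite, Cedar}: Cedar, Fern.
The greatest among these is Cedar.

Cedar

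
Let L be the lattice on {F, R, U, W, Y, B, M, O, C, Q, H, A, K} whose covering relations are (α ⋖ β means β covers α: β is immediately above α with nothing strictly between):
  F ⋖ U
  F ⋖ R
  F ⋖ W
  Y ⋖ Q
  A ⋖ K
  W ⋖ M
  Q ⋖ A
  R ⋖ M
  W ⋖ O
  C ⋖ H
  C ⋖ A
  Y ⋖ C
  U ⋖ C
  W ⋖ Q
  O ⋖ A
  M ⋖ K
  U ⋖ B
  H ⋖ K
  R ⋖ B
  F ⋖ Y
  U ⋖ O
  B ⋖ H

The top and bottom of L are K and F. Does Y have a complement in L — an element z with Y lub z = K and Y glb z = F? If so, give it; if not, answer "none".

M

Need z with Y ∨ z = K and Y ∧ z = F.
Checking each element gives: M.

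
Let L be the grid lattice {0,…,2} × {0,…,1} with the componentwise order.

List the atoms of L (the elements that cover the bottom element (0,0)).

(0,1), (1,0)

The atoms are exactly the elements that cover (0,0): (0,1), (1,0).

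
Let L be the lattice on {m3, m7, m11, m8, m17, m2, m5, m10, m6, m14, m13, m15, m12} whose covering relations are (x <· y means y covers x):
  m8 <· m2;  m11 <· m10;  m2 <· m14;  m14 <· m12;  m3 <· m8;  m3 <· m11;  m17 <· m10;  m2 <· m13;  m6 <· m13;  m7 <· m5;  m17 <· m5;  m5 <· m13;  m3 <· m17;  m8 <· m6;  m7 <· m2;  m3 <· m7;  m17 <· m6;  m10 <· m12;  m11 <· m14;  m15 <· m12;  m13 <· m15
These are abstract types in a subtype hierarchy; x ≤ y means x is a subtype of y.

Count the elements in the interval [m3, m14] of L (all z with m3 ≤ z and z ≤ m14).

The interval [m3, m14] = {m11, m14, m2, m3, m7, m8}, which has 6 elements.

6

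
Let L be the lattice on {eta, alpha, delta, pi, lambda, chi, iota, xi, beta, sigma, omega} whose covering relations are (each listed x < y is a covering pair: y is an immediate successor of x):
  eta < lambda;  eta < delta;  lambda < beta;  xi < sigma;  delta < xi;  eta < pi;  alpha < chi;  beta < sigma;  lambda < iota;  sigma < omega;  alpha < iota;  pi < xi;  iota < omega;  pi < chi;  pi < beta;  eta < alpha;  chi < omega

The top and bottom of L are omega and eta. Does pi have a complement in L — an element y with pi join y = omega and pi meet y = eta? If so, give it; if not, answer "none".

Need y with pi ∨ y = omega and pi ∧ y = eta.
Checking each element gives: iota.

iota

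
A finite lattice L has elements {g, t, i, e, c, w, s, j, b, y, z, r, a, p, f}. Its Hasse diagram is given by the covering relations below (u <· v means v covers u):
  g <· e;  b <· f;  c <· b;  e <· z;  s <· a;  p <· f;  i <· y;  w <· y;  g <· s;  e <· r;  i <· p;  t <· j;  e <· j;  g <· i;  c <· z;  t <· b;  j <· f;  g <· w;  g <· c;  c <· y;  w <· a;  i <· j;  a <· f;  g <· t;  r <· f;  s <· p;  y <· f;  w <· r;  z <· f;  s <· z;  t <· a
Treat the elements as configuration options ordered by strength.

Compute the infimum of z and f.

z

Common lower bounds of {z, f}: c, e, g, s, z.
The greatest among these is z.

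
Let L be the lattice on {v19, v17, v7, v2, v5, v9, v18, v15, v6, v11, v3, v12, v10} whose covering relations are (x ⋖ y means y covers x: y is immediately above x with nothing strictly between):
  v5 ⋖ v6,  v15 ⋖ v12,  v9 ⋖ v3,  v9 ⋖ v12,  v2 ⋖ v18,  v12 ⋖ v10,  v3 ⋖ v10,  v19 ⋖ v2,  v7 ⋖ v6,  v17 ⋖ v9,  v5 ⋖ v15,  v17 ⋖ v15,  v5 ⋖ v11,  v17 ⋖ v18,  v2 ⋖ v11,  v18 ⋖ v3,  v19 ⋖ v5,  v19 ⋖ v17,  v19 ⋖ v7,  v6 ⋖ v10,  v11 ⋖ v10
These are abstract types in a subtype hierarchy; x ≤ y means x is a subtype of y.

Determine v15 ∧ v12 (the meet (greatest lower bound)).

Common lower bounds of {v15, v12}: v15, v17, v19, v5.
The greatest among these is v15.

v15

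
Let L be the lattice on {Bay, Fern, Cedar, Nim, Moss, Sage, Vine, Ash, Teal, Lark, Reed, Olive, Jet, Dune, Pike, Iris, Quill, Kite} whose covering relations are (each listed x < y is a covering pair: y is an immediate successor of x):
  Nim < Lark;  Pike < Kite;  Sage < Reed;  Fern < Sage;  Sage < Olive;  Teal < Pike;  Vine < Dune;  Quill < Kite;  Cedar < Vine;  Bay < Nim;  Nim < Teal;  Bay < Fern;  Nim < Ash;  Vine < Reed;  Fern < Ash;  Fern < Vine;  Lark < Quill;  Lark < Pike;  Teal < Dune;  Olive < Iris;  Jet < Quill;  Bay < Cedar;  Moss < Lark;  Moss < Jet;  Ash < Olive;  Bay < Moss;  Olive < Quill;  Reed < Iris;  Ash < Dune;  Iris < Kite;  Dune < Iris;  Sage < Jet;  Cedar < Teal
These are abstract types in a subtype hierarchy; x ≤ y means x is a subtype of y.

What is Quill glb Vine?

Common lower bounds of {Quill, Vine}: Bay, Fern.
The greatest among these is Fern.

Fern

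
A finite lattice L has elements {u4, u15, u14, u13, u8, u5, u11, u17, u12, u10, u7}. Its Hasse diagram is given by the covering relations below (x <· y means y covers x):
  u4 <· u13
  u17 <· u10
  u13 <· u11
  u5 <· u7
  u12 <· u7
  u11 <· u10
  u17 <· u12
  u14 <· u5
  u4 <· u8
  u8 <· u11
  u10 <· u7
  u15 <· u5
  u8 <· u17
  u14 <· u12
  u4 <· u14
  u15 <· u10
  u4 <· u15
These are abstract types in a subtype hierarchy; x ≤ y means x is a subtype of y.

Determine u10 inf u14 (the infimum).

u4

Common lower bounds of {u10, u14}: u4.
The greatest among these is u4.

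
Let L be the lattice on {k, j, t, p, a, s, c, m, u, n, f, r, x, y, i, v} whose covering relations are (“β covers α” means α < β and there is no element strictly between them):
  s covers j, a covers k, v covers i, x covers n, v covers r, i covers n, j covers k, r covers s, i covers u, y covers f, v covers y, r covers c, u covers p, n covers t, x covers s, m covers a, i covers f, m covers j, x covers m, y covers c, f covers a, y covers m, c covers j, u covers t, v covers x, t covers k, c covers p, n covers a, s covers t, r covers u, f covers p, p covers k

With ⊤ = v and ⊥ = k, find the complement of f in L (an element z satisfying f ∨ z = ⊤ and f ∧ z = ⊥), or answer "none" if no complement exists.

Need z with f ∨ z = v and f ∧ z = k.
Checking each element gives: s.

s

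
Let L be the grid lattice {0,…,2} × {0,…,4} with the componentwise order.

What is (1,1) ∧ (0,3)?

(0,1)

In a product of chains, the meet is componentwise min, giving (0,1).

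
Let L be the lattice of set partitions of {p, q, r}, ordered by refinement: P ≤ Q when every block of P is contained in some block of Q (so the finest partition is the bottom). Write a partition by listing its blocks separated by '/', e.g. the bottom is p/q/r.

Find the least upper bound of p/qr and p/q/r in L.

The join of p/qr and p/q/r merges any blocks that overlap across the partitions, giving p/qr.

p/qr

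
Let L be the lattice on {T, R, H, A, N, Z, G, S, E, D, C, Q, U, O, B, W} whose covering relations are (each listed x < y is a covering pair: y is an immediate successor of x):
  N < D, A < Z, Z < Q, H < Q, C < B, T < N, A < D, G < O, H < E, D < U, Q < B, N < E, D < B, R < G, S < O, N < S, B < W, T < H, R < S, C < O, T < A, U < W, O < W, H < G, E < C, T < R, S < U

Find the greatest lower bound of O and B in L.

Common lower bounds of {O, B}: C, E, H, N, T.
The greatest among these is C.

C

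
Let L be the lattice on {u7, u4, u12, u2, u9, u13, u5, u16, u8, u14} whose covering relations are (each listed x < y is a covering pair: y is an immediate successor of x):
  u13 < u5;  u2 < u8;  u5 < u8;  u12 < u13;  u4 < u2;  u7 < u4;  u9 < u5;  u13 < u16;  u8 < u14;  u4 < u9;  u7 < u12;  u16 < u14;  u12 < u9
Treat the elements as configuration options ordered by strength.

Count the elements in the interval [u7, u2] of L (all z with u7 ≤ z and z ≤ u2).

The interval [u7, u2] = {u2, u4, u7}, which has 3 elements.

3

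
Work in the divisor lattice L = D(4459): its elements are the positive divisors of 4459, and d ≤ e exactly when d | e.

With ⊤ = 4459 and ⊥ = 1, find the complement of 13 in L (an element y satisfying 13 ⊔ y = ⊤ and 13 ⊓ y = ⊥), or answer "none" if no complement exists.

Need y with 13 ∨ y = 4459 and 13 ∧ y = 1.
Checking each element gives: 343.

343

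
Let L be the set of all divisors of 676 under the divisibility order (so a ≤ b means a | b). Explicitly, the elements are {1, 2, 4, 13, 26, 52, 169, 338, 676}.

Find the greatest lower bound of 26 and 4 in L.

2

In the divisibility order, the meet is the greatest common divisor: gcd(26, 4) = 2.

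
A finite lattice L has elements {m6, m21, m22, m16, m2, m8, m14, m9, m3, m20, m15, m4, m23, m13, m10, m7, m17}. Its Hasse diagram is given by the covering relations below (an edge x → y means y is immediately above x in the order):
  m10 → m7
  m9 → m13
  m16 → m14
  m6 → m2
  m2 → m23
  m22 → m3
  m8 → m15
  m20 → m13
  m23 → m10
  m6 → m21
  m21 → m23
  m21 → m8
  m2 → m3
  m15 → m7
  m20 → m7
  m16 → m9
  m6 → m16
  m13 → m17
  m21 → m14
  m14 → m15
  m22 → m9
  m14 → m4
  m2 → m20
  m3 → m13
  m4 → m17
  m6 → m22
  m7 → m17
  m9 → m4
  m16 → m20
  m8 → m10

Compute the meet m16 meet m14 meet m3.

m6

Common lower bounds of {m16, m14, m3}: m6.
The greatest among these is m6.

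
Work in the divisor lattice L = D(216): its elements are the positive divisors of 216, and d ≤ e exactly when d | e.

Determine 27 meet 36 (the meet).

9

In the divisibility order, the meet is the greatest common divisor: gcd(27, 36) = 9.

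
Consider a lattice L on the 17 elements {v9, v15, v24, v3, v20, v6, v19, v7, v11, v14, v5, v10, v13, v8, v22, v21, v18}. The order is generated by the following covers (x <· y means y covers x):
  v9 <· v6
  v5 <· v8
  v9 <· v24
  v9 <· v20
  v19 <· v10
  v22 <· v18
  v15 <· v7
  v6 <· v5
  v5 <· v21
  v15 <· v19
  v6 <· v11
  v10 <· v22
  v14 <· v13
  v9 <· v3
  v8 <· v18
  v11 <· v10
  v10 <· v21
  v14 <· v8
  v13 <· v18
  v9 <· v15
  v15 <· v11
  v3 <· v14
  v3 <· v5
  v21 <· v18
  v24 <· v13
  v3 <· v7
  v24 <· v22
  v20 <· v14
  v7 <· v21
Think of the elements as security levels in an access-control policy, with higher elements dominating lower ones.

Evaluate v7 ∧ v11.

v7 ∧ v11 = v15

v15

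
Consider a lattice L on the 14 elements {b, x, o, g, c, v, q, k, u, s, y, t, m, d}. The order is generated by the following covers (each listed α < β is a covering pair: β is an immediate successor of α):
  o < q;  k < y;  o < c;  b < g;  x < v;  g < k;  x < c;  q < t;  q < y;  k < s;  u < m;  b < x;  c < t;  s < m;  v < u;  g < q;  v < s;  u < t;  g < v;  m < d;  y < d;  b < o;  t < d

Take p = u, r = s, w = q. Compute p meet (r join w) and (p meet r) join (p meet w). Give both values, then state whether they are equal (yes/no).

r join w = d, so p meet (r join w) = u meet d = u.
p meet r = v and p meet w = g, so (p meet r) join (p meet w) = v join g = v.
Equal: no.

u; v; no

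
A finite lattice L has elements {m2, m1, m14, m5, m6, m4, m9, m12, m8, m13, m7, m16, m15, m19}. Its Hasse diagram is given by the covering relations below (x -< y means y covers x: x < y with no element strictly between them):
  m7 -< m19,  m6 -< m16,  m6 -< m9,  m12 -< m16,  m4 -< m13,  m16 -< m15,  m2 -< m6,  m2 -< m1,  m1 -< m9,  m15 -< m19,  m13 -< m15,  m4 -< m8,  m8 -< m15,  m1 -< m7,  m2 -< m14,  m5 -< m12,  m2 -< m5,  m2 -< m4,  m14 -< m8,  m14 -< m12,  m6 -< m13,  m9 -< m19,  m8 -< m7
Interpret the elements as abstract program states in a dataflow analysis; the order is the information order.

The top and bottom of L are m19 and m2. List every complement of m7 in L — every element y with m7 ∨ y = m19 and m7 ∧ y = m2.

m5, m6

Need y with m7 ∨ y = m19 and m7 ∧ y = m2.
Checking each element gives: m5, m6.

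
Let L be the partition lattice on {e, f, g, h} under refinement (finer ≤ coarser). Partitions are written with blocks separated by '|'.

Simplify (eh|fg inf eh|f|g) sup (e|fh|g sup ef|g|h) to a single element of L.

eh|fg ∧ eh|f|g = eh|f|g
e|fh|g ∨ ef|g|h = efh|g
eh|f|g ∨ efh|g = efh|g

efh|g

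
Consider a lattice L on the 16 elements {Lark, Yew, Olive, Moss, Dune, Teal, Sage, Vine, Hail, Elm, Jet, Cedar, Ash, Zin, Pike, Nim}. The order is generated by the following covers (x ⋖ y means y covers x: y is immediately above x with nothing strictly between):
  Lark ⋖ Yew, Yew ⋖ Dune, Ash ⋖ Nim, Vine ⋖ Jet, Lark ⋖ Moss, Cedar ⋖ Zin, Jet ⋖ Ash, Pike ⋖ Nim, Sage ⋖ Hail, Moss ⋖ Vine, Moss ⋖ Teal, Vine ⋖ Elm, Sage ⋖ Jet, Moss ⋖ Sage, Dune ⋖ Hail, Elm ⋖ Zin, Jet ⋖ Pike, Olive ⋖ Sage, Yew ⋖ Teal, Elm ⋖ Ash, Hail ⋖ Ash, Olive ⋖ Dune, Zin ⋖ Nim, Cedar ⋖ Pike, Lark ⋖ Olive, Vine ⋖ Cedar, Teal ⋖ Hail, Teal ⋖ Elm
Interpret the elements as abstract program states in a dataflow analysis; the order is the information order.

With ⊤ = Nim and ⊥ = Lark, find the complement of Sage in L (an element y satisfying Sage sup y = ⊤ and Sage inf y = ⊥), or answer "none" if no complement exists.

none

For every candidate y, either Sage ∨ y ≠ Nim or Sage ∧ y ≠ Lark; no complement exists.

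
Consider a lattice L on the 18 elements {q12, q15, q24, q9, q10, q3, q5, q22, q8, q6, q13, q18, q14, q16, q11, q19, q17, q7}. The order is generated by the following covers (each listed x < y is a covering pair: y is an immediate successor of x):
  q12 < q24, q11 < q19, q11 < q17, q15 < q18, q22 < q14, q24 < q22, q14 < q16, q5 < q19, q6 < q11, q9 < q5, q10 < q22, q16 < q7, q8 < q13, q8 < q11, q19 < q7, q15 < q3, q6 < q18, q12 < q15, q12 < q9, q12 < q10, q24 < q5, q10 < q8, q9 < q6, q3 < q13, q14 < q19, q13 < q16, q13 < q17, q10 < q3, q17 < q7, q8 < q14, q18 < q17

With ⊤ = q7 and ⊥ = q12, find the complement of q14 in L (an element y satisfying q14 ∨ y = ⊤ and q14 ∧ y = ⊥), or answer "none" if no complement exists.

Need y with q14 ∨ y = q7 and q14 ∧ y = q12.
Checking each element gives: q18.

q18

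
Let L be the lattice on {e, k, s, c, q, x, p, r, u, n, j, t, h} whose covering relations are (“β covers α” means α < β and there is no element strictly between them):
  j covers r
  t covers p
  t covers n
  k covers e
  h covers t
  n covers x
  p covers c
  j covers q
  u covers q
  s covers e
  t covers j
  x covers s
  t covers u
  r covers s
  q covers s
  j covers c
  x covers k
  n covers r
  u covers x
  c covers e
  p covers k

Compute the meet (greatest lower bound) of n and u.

x

Common lower bounds of {n, u}: e, k, s, x.
The greatest among these is x.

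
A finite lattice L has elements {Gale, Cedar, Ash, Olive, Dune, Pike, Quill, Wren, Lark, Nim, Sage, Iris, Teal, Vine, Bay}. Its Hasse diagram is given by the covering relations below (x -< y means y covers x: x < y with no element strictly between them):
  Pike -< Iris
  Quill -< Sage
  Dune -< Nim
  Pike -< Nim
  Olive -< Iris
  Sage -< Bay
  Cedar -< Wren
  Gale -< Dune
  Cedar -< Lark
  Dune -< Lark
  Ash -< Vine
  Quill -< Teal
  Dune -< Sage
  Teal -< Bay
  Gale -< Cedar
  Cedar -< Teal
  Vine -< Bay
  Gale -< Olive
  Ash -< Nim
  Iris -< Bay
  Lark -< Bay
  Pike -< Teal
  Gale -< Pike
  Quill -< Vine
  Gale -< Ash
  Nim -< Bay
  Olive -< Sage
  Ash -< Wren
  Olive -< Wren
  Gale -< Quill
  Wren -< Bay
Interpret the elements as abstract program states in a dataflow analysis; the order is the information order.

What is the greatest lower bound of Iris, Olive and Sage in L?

Common lower bounds of {Iris, Olive, Sage}: Gale, Olive.
The greatest among these is Olive.

Olive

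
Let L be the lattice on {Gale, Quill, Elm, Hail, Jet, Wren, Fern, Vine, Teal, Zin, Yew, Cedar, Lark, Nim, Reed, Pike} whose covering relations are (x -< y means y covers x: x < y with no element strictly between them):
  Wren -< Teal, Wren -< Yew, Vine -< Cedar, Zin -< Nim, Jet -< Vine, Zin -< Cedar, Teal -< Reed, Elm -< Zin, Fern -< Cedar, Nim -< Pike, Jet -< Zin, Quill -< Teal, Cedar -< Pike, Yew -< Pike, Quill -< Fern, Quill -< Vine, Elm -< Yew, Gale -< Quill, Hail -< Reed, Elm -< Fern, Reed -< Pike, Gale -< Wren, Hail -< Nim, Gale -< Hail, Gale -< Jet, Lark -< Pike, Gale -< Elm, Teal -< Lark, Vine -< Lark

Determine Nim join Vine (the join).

Pike

Common upper bounds of {Nim, Vine}: Pike.
The least among these is Pike.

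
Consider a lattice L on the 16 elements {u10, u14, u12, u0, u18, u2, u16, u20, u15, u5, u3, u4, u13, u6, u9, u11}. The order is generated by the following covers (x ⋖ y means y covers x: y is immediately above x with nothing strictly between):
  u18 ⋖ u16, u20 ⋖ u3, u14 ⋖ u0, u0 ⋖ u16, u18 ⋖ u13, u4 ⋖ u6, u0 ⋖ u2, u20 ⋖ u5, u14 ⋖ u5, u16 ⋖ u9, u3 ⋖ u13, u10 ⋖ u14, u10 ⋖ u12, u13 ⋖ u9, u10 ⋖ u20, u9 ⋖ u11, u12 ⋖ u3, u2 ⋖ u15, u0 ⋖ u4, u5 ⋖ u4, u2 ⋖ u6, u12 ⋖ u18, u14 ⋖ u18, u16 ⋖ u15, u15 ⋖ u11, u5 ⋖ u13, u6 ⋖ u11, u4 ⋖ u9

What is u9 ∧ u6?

u4

Common lower bounds of {u9, u6}: u0, u10, u14, u20, u4, u5.
The greatest among these is u4.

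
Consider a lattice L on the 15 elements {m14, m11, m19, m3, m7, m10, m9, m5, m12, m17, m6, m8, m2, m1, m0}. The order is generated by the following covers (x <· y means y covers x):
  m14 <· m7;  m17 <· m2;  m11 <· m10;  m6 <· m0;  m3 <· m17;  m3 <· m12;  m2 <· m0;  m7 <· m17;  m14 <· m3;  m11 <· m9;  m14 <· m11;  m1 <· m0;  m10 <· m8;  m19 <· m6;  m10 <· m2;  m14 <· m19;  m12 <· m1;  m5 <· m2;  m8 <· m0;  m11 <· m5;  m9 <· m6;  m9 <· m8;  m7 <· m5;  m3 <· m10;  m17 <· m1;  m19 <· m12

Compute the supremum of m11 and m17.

m2

Common upper bounds of {m11, m17}: m0, m2.
The least among these is m2.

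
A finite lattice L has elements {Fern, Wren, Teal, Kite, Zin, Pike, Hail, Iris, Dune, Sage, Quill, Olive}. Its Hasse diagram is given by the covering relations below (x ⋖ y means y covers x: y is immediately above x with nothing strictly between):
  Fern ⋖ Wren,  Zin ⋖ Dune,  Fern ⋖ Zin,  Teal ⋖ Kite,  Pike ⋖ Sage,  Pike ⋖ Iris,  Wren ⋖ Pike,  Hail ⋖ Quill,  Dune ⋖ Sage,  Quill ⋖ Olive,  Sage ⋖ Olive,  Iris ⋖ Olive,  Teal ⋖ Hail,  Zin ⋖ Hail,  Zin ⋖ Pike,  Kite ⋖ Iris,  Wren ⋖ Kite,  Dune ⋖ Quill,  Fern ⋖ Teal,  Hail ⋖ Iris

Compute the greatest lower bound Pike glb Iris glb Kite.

Common lower bounds of {Pike, Iris, Kite}: Fern, Wren.
The greatest among these is Wren.

Wren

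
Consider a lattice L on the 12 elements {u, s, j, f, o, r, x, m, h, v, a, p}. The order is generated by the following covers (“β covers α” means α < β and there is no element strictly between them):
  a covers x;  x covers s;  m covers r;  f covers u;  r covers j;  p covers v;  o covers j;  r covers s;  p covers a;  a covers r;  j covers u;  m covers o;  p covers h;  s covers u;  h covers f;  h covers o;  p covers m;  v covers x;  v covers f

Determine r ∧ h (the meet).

Common lower bounds of {r, h}: j, u.
The greatest among these is j.

j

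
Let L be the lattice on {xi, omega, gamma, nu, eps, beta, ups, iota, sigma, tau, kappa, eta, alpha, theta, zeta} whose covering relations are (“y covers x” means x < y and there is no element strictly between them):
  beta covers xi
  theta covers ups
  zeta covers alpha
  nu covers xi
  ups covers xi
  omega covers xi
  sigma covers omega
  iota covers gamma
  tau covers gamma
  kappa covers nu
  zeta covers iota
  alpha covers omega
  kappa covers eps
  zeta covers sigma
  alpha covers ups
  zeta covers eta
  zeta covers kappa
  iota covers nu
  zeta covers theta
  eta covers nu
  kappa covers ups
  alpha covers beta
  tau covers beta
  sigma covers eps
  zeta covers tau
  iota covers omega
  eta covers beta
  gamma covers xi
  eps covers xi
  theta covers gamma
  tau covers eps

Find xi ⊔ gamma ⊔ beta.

tau

Common upper bounds of {xi, gamma, beta}: tau, zeta.
The least among these is tau.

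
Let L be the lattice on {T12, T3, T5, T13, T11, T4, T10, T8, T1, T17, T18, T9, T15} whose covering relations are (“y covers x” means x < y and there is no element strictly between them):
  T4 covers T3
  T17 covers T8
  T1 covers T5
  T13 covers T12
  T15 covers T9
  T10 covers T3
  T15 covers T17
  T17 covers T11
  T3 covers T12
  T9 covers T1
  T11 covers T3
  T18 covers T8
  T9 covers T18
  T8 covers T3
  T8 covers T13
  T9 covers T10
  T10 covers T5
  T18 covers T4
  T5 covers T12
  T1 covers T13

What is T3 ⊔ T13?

T8

Common upper bounds of {T3, T13}: T15, T17, T18, T8, T9.
The least among these is T8.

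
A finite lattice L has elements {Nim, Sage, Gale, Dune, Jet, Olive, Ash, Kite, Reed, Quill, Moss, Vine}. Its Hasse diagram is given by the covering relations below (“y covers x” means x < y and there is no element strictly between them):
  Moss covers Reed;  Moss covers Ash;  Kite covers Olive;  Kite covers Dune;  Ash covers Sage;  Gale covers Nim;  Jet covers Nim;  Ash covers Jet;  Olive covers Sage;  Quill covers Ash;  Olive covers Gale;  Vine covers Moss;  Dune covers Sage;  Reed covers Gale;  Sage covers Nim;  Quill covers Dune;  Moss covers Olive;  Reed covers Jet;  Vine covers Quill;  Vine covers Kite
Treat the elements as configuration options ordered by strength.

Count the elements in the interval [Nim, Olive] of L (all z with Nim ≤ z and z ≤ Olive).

4

The interval [Nim, Olive] = {Gale, Nim, Olive, Sage}, which has 4 elements.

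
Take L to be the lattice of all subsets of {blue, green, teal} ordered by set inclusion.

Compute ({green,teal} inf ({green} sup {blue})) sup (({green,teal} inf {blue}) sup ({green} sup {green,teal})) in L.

{green} ∨ {blue} = {blue,green}
{green,teal} ∧ {blue,green} = {green}
{green,teal} ∧ {blue} = {}
{green} ∨ {green,teal} = {green,teal}
{} ∨ {green,teal} = {green,teal}
{green} ∨ {green,teal} = {green,teal}

{green,teal}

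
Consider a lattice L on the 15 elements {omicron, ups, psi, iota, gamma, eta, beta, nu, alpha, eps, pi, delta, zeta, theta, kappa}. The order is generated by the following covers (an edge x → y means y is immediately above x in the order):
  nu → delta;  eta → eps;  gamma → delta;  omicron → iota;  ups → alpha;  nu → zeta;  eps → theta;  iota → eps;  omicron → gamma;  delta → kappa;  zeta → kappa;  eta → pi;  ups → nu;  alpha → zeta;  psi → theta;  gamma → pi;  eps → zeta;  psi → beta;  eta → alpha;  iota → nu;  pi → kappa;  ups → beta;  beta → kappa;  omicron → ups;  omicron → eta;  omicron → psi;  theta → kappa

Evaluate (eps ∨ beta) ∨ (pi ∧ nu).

kappa

eps ∨ beta = kappa
pi ∧ nu = omicron
kappa ∨ omicron = kappa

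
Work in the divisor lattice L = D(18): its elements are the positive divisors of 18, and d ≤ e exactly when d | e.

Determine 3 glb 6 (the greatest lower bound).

Common lower bounds of {3, 6}: 1, 3.
The greatest among these is 3.

3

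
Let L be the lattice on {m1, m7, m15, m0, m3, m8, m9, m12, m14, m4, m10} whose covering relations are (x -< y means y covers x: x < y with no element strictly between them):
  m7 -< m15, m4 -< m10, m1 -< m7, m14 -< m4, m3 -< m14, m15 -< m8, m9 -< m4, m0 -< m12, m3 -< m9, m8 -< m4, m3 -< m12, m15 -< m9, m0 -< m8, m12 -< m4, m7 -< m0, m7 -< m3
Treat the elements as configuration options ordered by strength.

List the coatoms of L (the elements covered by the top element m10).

m4

The coatoms are exactly the elements covered by m10: m4.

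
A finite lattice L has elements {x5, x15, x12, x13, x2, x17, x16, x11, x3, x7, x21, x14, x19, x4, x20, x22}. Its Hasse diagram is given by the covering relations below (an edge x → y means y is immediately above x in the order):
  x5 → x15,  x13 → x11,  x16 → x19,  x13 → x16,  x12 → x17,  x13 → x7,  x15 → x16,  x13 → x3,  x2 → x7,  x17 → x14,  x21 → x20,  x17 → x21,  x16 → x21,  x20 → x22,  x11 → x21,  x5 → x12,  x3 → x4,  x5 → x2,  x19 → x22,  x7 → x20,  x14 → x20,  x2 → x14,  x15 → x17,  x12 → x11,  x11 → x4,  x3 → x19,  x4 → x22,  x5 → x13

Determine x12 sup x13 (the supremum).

Common upper bounds of {x12, x13}: x11, x20, x21, x22, x4.
The least among these is x11.

x11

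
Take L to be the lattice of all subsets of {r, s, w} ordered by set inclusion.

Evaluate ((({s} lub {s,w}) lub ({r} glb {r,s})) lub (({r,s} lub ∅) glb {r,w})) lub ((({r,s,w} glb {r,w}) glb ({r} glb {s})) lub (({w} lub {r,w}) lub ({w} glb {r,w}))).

{r,s,w}

{s} ∨ {s,w} = {s,w}
{r} ∧ {r,s} = {r}
{s,w} ∨ {r} = {r,s,w}
{r,s} ∨ ∅ = {r,s}
{r,s} ∧ {r,w} = {r}
{r,s,w} ∨ {r} = {r,s,w}
{r,s,w} ∧ {r,w} = {r,w}
{r} ∧ {s} = ∅
{r,w} ∧ ∅ = ∅
{w} ∨ {r,w} = {r,w}
{w} ∧ {r,w} = {w}
{r,w} ∨ {w} = {r,w}
∅ ∨ {r,w} = {r,w}
{r,s,w} ∨ {r,w} = {r,s,w}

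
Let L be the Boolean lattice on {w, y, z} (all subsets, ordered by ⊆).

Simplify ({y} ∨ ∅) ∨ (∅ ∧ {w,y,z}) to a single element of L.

{y} ∨ ∅ = {y}
∅ ∧ {w,y,z} = ∅
{y} ∨ ∅ = {y}

{y}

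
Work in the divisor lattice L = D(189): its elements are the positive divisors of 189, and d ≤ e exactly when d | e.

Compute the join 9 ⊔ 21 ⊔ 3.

63

Common upper bounds of {9, 21, 3}: 189, 63.
The least among these is 63.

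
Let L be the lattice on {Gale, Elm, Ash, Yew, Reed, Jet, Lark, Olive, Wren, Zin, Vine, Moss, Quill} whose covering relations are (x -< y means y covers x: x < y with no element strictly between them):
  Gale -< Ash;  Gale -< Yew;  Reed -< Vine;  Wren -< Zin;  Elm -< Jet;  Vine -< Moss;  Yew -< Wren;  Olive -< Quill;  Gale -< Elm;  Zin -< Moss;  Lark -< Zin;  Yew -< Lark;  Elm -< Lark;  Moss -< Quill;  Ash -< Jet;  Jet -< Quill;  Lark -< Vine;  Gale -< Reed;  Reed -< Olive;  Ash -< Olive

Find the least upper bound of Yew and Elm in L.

Lark

Common upper bounds of {Yew, Elm}: Lark, Moss, Quill, Vine, Zin.
The least among these is Lark.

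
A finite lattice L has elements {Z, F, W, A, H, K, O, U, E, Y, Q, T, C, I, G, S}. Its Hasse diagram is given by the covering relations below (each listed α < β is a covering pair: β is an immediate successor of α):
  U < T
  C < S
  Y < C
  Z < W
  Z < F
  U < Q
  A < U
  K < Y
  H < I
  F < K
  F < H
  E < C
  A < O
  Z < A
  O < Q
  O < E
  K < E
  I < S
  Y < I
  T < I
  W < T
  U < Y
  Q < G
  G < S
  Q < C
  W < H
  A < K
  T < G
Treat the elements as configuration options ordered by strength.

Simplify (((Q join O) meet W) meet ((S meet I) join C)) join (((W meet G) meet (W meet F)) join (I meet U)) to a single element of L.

Q ∨ O = Q
Q ∧ W = Z
S ∧ I = I
I ∨ C = S
Z ∧ S = Z
W ∧ G = W
W ∧ F = Z
W ∧ Z = Z
I ∧ U = U
Z ∨ U = U
Z ∨ U = U

U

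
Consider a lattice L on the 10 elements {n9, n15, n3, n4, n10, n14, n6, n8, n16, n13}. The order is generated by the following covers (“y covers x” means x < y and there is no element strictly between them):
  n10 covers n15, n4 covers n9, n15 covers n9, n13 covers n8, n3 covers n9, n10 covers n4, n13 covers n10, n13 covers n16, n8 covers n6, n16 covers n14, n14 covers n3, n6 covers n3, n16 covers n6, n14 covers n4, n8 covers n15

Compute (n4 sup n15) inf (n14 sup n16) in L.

n4 ∨ n15 = n10
n14 ∨ n16 = n16
n10 ∧ n16 = n4

n4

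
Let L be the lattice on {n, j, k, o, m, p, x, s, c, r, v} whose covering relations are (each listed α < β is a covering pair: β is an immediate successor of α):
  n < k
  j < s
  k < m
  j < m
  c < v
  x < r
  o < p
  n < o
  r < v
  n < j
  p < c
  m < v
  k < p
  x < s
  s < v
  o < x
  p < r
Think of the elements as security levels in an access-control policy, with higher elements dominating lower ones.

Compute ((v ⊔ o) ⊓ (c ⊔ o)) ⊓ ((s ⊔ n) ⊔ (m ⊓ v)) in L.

v ∨ o = v
c ∨ o = c
v ∧ c = c
s ∨ n = s
m ∧ v = m
s ∨ m = v
c ∧ v = c

c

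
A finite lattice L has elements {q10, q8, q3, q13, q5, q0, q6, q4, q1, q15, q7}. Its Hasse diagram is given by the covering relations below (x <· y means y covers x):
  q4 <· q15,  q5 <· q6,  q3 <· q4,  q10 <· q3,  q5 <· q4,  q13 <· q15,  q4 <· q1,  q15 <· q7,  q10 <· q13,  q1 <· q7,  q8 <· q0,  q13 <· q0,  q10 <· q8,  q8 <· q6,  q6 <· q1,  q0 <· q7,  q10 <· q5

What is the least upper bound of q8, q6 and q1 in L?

q1

Common upper bounds of {q8, q6, q1}: q1, q7.
The least among these is q1.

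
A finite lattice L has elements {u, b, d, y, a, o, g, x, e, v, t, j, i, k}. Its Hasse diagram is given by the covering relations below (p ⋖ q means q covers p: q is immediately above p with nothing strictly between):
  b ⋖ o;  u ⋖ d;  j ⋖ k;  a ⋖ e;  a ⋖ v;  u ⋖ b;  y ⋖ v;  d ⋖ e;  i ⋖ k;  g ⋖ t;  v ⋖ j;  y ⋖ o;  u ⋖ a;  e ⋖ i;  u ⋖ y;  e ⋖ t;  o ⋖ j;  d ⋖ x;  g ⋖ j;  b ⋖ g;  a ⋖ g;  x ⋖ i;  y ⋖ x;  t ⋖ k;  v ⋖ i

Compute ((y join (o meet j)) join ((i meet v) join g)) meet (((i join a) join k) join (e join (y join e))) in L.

j

o ∧ j = o
y ∨ o = o
i ∧ v = v
v ∨ g = j
o ∨ j = j
i ∨ a = i
i ∨ k = k
y ∨ e = i
e ∨ i = i
k ∨ i = k
j ∧ k = j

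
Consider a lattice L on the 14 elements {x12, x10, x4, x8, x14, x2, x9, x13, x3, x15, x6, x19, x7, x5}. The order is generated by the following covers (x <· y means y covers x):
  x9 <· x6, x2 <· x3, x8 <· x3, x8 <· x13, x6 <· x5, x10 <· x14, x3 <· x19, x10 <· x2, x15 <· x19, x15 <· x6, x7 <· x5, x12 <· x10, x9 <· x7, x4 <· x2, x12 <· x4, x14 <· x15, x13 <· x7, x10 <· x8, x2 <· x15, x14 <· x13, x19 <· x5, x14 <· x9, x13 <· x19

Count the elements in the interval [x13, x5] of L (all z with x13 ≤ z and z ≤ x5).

The interval [x13, x5] = {x13, x19, x5, x7}, which has 4 elements.

4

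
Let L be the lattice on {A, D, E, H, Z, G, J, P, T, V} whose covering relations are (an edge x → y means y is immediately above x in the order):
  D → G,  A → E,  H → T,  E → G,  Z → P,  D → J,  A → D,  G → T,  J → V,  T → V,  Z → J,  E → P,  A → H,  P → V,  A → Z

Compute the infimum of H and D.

Common lower bounds of {H, D}: A.
The greatest among these is A.

A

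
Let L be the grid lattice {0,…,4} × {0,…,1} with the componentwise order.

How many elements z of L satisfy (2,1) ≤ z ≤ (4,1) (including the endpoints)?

The interval [(2,1), (4,1)] = {(2,1), (3,1), (4,1)}, which has 3 elements.

3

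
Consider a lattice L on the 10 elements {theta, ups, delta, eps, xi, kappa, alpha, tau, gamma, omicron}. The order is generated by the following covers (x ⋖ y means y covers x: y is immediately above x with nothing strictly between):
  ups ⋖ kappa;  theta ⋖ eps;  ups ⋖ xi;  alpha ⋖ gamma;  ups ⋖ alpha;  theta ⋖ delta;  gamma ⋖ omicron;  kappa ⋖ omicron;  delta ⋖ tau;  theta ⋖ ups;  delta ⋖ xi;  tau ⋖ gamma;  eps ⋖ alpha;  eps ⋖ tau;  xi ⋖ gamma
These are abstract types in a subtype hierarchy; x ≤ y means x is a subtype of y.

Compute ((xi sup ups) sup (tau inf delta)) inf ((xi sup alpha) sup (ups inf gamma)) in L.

xi ∨ ups = xi
tau ∧ delta = delta
xi ∨ delta = xi
xi ∨ alpha = gamma
ups ∧ gamma = ups
gamma ∨ ups = gamma
xi ∧ gamma = xi

xi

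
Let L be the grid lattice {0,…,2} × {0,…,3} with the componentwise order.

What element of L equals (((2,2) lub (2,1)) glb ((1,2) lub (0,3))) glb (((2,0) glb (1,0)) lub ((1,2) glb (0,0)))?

(2,2) ∨ (2,1) = (2,2)
(1,2) ∨ (0,3) = (1,3)
(2,2) ∧ (1,3) = (1,2)
(2,0) ∧ (1,0) = (1,0)
(1,2) ∧ (0,0) = (0,0)
(1,0) ∨ (0,0) = (1,0)
(1,2) ∧ (1,0) = (1,0)

(1,0)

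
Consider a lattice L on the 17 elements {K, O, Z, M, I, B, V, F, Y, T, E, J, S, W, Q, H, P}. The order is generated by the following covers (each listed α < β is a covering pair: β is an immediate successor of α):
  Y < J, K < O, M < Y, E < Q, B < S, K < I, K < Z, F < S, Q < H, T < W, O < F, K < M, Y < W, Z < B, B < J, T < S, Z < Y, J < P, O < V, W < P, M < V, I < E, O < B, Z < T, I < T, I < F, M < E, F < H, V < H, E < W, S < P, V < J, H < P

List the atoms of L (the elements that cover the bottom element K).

The atoms are exactly the elements that cover K: I, M, O, Z.

I, M, O, Z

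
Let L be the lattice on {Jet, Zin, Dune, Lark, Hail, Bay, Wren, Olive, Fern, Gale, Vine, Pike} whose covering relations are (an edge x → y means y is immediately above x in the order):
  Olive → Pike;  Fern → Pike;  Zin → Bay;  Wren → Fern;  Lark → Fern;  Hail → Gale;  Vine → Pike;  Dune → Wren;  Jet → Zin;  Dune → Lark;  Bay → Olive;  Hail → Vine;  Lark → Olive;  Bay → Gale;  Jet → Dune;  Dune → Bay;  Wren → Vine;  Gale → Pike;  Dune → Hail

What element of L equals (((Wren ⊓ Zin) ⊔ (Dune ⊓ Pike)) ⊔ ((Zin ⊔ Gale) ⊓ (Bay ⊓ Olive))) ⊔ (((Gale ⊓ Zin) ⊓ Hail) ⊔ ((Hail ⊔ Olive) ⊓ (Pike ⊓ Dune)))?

Wren ∧ Zin = Jet
Dune ∧ Pike = Dune
Jet ∨ Dune = Dune
Zin ∨ Gale = Gale
Bay ∧ Olive = Bay
Gale ∧ Bay = Bay
Dune ∨ Bay = Bay
Gale ∧ Zin = Zin
Zin ∧ Hail = Jet
Hail ∨ Olive = Pike
Pike ∧ Dune = Dune
Pike ∧ Dune = Dune
Jet ∨ Dune = Dune
Bay ∨ Dune = Bay

Bay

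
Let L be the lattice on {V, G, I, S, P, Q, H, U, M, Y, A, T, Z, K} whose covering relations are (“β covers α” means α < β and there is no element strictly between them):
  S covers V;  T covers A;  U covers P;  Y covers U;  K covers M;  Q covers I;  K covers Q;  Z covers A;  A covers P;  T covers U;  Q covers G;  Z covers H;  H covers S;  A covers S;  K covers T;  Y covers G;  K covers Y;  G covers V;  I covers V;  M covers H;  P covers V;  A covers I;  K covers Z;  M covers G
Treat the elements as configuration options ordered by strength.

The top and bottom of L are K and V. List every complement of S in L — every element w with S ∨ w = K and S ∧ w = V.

Q, Y

Need w with S ∨ w = K and S ∧ w = V.
Checking each element gives: Q, Y.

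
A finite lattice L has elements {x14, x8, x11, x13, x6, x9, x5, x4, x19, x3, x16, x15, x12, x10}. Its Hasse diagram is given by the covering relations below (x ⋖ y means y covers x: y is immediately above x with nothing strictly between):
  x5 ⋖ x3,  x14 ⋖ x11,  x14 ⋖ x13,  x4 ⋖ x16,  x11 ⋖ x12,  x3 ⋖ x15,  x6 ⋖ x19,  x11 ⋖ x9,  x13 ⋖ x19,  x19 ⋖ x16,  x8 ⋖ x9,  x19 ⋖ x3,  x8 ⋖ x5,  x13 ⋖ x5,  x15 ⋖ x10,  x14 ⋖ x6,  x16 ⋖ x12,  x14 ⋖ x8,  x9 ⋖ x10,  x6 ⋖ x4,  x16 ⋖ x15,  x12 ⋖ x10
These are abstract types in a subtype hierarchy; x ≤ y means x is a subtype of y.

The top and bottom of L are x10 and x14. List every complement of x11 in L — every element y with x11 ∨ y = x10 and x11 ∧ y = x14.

Need y with x11 ∨ y = x10 and x11 ∧ y = x14.
Checking each element gives: x15, x3, x5.

x15, x3, x5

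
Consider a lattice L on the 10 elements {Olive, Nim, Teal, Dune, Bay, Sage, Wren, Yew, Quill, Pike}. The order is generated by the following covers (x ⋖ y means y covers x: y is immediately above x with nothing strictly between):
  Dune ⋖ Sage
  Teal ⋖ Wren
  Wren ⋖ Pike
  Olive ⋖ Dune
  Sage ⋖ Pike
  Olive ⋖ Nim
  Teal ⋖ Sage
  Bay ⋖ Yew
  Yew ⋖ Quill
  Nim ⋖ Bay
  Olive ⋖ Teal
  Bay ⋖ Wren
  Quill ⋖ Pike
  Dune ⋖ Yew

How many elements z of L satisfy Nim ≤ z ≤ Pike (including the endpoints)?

6

The interval [Nim, Pike] = {Bay, Nim, Pike, Quill, Wren, Yew}, which has 6 elements.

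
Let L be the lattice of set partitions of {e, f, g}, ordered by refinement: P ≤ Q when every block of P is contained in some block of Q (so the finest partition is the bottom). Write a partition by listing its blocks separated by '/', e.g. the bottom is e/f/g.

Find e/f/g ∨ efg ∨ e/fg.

efg

The join of e/f/g, efg, e/fg merges any blocks that overlap across the partitions, giving efg.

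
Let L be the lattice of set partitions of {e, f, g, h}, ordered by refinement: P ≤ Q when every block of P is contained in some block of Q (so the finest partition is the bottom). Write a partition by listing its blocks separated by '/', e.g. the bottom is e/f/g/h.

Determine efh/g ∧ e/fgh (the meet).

e/fh/g

Common lower bounds of {efh/g, e/fgh}: e/f/g/h, e/fh/g.
The greatest among these is e/fh/g.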